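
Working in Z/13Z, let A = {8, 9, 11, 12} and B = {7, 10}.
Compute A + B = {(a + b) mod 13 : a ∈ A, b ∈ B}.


Work in Z/13Z: reduce every sum a + b modulo 13.
Enumerate all 8 pairs:
a = 8: 8+7=2, 8+10=5
a = 9: 9+7=3, 9+10=6
a = 11: 11+7=5, 11+10=8
a = 12: 12+7=6, 12+10=9
Distinct residues collected: {2, 3, 5, 6, 8, 9}
|A + B| = 6 (out of 13 total residues).

A + B = {2, 3, 5, 6, 8, 9}


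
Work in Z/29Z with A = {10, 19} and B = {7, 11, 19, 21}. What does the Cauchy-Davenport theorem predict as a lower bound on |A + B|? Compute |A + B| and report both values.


Cauchy-Davenport: |A + B| ≥ min(p, |A| + |B| - 1) for A, B nonempty in Z/pZ.
|A| = 2, |B| = 4, p = 29.
CD lower bound = min(29, 2 + 4 - 1) = min(29, 5) = 5.
Compute A + B mod 29 directly:
a = 10: 10+7=17, 10+11=21, 10+19=0, 10+21=2
a = 19: 19+7=26, 19+11=1, 19+19=9, 19+21=11
A + B = {0, 1, 2, 9, 11, 17, 21, 26}, so |A + B| = 8.
Verify: 8 ≥ 5? Yes ✓.

CD lower bound = 5, actual |A + B| = 8.


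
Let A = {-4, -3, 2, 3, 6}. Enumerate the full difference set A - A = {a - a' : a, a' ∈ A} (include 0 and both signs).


A - A = {a - a' : a, a' ∈ A}.
Compute a - a' for each ordered pair (a, a'):
a = -4: -4--4=0, -4--3=-1, -4-2=-6, -4-3=-7, -4-6=-10
a = -3: -3--4=1, -3--3=0, -3-2=-5, -3-3=-6, -3-6=-9
a = 2: 2--4=6, 2--3=5, 2-2=0, 2-3=-1, 2-6=-4
a = 3: 3--4=7, 3--3=6, 3-2=1, 3-3=0, 3-6=-3
a = 6: 6--4=10, 6--3=9, 6-2=4, 6-3=3, 6-6=0
Collecting distinct values (and noting 0 appears from a-a):
A - A = {-10, -9, -7, -6, -5, -4, -3, -1, 0, 1, 3, 4, 5, 6, 7, 9, 10}
|A - A| = 17

A - A = {-10, -9, -7, -6, -5, -4, -3, -1, 0, 1, 3, 4, 5, 6, 7, 9, 10}


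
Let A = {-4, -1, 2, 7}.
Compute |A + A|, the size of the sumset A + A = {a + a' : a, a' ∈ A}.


A + A = {a + a' : a, a' ∈ A}; |A| = 4.
General bounds: 2|A| - 1 ≤ |A + A| ≤ |A|(|A|+1)/2, i.e. 7 ≤ |A + A| ≤ 10.
Lower bound 2|A|-1 is attained iff A is an arithmetic progression.
Enumerate sums a + a' for a ≤ a' (symmetric, so this suffices):
a = -4: -4+-4=-8, -4+-1=-5, -4+2=-2, -4+7=3
a = -1: -1+-1=-2, -1+2=1, -1+7=6
a = 2: 2+2=4, 2+7=9
a = 7: 7+7=14
Distinct sums: {-8, -5, -2, 1, 3, 4, 6, 9, 14}
|A + A| = 9

|A + A| = 9


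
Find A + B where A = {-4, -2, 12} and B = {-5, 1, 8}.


A + B = {a + b : a ∈ A, b ∈ B}.
Enumerate all |A|·|B| = 3·3 = 9 pairs (a, b) and collect distinct sums.
a = -4: -4+-5=-9, -4+1=-3, -4+8=4
a = -2: -2+-5=-7, -2+1=-1, -2+8=6
a = 12: 12+-5=7, 12+1=13, 12+8=20
Collecting distinct sums: A + B = {-9, -7, -3, -1, 4, 6, 7, 13, 20}
|A + B| = 9

A + B = {-9, -7, -3, -1, 4, 6, 7, 13, 20}


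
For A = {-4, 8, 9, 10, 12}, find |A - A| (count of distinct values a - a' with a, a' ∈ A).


A - A = {a - a' : a, a' ∈ A}; |A| = 5.
Bounds: 2|A|-1 ≤ |A - A| ≤ |A|² - |A| + 1, i.e. 9 ≤ |A - A| ≤ 21.
Note: 0 ∈ A - A always (from a - a). The set is symmetric: if d ∈ A - A then -d ∈ A - A.
Enumerate nonzero differences d = a - a' with a > a' (then include -d):
Positive differences: {1, 2, 3, 4, 12, 13, 14, 16}
Full difference set: {0} ∪ (positive diffs) ∪ (negative diffs).
|A - A| = 1 + 2·8 = 17 (matches direct enumeration: 17).

|A - A| = 17


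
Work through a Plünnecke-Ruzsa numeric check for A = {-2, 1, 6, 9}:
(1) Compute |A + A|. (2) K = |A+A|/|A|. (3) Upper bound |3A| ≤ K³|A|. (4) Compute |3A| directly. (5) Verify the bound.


|A| = 4.
Step 1: Compute A + A by enumerating all 16 pairs.
A + A = {-4, -1, 2, 4, 7, 10, 12, 15, 18}, so |A + A| = 9.
Step 2: Doubling constant K = |A + A|/|A| = 9/4 = 9/4 ≈ 2.2500.
Step 3: Plünnecke-Ruzsa gives |3A| ≤ K³·|A| = (2.2500)³ · 4 ≈ 45.5625.
Step 4: Compute 3A = A + A + A directly by enumerating all triples (a,b,c) ∈ A³; |3A| = 16.
Step 5: Check 16 ≤ 45.5625? Yes ✓.

K = 9/4, Plünnecke-Ruzsa bound K³|A| ≈ 45.5625, |3A| = 16, inequality holds.


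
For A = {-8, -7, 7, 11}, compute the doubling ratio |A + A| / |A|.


|A| = 4.
Compute A + A by enumerating all 16 pairs.
A + A = {-16, -15, -14, -1, 0, 3, 4, 14, 18, 22}, so |A + A| = 10.
K = |A + A| / |A| = 10/4 = 5/2 ≈ 2.5000.
Reference: AP of size 4 gives K = 7/4 ≈ 1.7500; a fully generic set of size 4 gives K ≈ 2.5000.

|A| = 4, |A + A| = 10, K = 10/4 = 5/2.


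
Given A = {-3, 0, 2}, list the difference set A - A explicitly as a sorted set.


A - A = {a - a' : a, a' ∈ A}.
Compute a - a' for each ordered pair (a, a'):
a = -3: -3--3=0, -3-0=-3, -3-2=-5
a = 0: 0--3=3, 0-0=0, 0-2=-2
a = 2: 2--3=5, 2-0=2, 2-2=0
Collecting distinct values (and noting 0 appears from a-a):
A - A = {-5, -3, -2, 0, 2, 3, 5}
|A - A| = 7

A - A = {-5, -3, -2, 0, 2, 3, 5}


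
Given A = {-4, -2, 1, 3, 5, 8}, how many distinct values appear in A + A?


A + A = {a + a' : a, a' ∈ A}; |A| = 6.
General bounds: 2|A| - 1 ≤ |A + A| ≤ |A|(|A|+1)/2, i.e. 11 ≤ |A + A| ≤ 21.
Lower bound 2|A|-1 is attained iff A is an arithmetic progression.
Enumerate sums a + a' for a ≤ a' (symmetric, so this suffices):
a = -4: -4+-4=-8, -4+-2=-6, -4+1=-3, -4+3=-1, -4+5=1, -4+8=4
a = -2: -2+-2=-4, -2+1=-1, -2+3=1, -2+5=3, -2+8=6
a = 1: 1+1=2, 1+3=4, 1+5=6, 1+8=9
a = 3: 3+3=6, 3+5=8, 3+8=11
a = 5: 5+5=10, 5+8=13
a = 8: 8+8=16
Distinct sums: {-8, -6, -4, -3, -1, 1, 2, 3, 4, 6, 8, 9, 10, 11, 13, 16}
|A + A| = 16

|A + A| = 16


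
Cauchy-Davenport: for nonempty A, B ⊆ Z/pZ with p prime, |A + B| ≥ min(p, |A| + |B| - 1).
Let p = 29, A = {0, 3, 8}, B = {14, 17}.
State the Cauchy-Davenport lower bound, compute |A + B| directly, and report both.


Cauchy-Davenport: |A + B| ≥ min(p, |A| + |B| - 1) for A, B nonempty in Z/pZ.
|A| = 3, |B| = 2, p = 29.
CD lower bound = min(29, 3 + 2 - 1) = min(29, 4) = 4.
Compute A + B mod 29 directly:
a = 0: 0+14=14, 0+17=17
a = 3: 3+14=17, 3+17=20
a = 8: 8+14=22, 8+17=25
A + B = {14, 17, 20, 22, 25}, so |A + B| = 5.
Verify: 5 ≥ 4? Yes ✓.

CD lower bound = 4, actual |A + B| = 5.


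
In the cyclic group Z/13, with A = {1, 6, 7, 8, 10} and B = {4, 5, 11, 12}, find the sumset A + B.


Work in Z/13Z: reduce every sum a + b modulo 13.
Enumerate all 20 pairs:
a = 1: 1+4=5, 1+5=6, 1+11=12, 1+12=0
a = 6: 6+4=10, 6+5=11, 6+11=4, 6+12=5
a = 7: 7+4=11, 7+5=12, 7+11=5, 7+12=6
a = 8: 8+4=12, 8+5=0, 8+11=6, 8+12=7
a = 10: 10+4=1, 10+5=2, 10+11=8, 10+12=9
Distinct residues collected: {0, 1, 2, 4, 5, 6, 7, 8, 9, 10, 11, 12}
|A + B| = 12 (out of 13 total residues).

A + B = {0, 1, 2, 4, 5, 6, 7, 8, 9, 10, 11, 12}


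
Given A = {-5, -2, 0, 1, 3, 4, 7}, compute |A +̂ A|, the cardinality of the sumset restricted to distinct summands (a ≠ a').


Restricted sumset: A +̂ A = {a + a' : a ∈ A, a' ∈ A, a ≠ a'}.
Equivalently, take A + A and drop any sum 2a that is achievable ONLY as a + a for a ∈ A (i.e. sums representable only with equal summands).
Enumerate pairs (a, a') with a < a' (symmetric, so each unordered pair gives one sum; this covers all a ≠ a'):
  -5 + -2 = -7
  -5 + 0 = -5
  -5 + 1 = -4
  -5 + 3 = -2
  -5 + 4 = -1
  -5 + 7 = 2
  -2 + 0 = -2
  -2 + 1 = -1
  -2 + 3 = 1
  -2 + 4 = 2
  -2 + 7 = 5
  0 + 1 = 1
  0 + 3 = 3
  0 + 4 = 4
  0 + 7 = 7
  1 + 3 = 4
  1 + 4 = 5
  1 + 7 = 8
  3 + 4 = 7
  3 + 7 = 10
  4 + 7 = 11
Collected distinct sums: {-7, -5, -4, -2, -1, 1, 2, 3, 4, 5, 7, 8, 10, 11}
|A +̂ A| = 14
(Reference bound: |A +̂ A| ≥ 2|A| - 3 for |A| ≥ 2, with |A| = 7 giving ≥ 11.)

|A +̂ A| = 14


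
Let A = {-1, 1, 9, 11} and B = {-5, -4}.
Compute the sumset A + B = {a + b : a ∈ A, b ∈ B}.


A + B = {a + b : a ∈ A, b ∈ B}.
Enumerate all |A|·|B| = 4·2 = 8 pairs (a, b) and collect distinct sums.
a = -1: -1+-5=-6, -1+-4=-5
a = 1: 1+-5=-4, 1+-4=-3
a = 9: 9+-5=4, 9+-4=5
a = 11: 11+-5=6, 11+-4=7
Collecting distinct sums: A + B = {-6, -5, -4, -3, 4, 5, 6, 7}
|A + B| = 8

A + B = {-6, -5, -4, -3, 4, 5, 6, 7}


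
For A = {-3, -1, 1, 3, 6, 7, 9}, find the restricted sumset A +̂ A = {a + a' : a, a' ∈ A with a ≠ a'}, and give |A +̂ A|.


Restricted sumset: A +̂ A = {a + a' : a ∈ A, a' ∈ A, a ≠ a'}.
Equivalently, take A + A and drop any sum 2a that is achievable ONLY as a + a for a ∈ A (i.e. sums representable only with equal summands).
Enumerate pairs (a, a') with a < a' (symmetric, so each unordered pair gives one sum; this covers all a ≠ a'):
  -3 + -1 = -4
  -3 + 1 = -2
  -3 + 3 = 0
  -3 + 6 = 3
  -3 + 7 = 4
  -3 + 9 = 6
  -1 + 1 = 0
  -1 + 3 = 2
  -1 + 6 = 5
  -1 + 7 = 6
  -1 + 9 = 8
  1 + 3 = 4
  1 + 6 = 7
  1 + 7 = 8
  1 + 9 = 10
  3 + 6 = 9
  3 + 7 = 10
  3 + 9 = 12
  6 + 7 = 13
  6 + 9 = 15
  7 + 9 = 16
Collected distinct sums: {-4, -2, 0, 2, 3, 4, 5, 6, 7, 8, 9, 10, 12, 13, 15, 16}
|A +̂ A| = 16
(Reference bound: |A +̂ A| ≥ 2|A| - 3 for |A| ≥ 2, with |A| = 7 giving ≥ 11.)

|A +̂ A| = 16


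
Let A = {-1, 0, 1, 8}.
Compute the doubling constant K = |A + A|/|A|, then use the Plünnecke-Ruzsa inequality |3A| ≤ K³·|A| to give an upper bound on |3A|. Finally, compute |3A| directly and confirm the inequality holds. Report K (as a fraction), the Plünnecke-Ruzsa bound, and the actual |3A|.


|A| = 4.
Step 1: Compute A + A by enumerating all 16 pairs.
A + A = {-2, -1, 0, 1, 2, 7, 8, 9, 16}, so |A + A| = 9.
Step 2: Doubling constant K = |A + A|/|A| = 9/4 = 9/4 ≈ 2.2500.
Step 3: Plünnecke-Ruzsa gives |3A| ≤ K³·|A| = (2.2500)³ · 4 ≈ 45.5625.
Step 4: Compute 3A = A + A + A directly by enumerating all triples (a,b,c) ∈ A³; |3A| = 16.
Step 5: Check 16 ≤ 45.5625? Yes ✓.

K = 9/4, Plünnecke-Ruzsa bound K³|A| ≈ 45.5625, |3A| = 16, inequality holds.


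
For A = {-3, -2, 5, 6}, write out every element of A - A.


A - A = {a - a' : a, a' ∈ A}.
Compute a - a' for each ordered pair (a, a'):
a = -3: -3--3=0, -3--2=-1, -3-5=-8, -3-6=-9
a = -2: -2--3=1, -2--2=0, -2-5=-7, -2-6=-8
a = 5: 5--3=8, 5--2=7, 5-5=0, 5-6=-1
a = 6: 6--3=9, 6--2=8, 6-5=1, 6-6=0
Collecting distinct values (and noting 0 appears from a-a):
A - A = {-9, -8, -7, -1, 0, 1, 7, 8, 9}
|A - A| = 9

A - A = {-9, -8, -7, -1, 0, 1, 7, 8, 9}


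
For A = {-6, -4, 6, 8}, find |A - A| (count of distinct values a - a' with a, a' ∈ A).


A - A = {a - a' : a, a' ∈ A}; |A| = 4.
Bounds: 2|A|-1 ≤ |A - A| ≤ |A|² - |A| + 1, i.e. 7 ≤ |A - A| ≤ 13.
Note: 0 ∈ A - A always (from a - a). The set is symmetric: if d ∈ A - A then -d ∈ A - A.
Enumerate nonzero differences d = a - a' with a > a' (then include -d):
Positive differences: {2, 10, 12, 14}
Full difference set: {0} ∪ (positive diffs) ∪ (negative diffs).
|A - A| = 1 + 2·4 = 9 (matches direct enumeration: 9).

|A - A| = 9


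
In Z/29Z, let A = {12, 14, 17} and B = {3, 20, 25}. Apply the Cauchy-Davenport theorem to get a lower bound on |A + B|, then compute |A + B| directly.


Cauchy-Davenport: |A + B| ≥ min(p, |A| + |B| - 1) for A, B nonempty in Z/pZ.
|A| = 3, |B| = 3, p = 29.
CD lower bound = min(29, 3 + 3 - 1) = min(29, 5) = 5.
Compute A + B mod 29 directly:
a = 12: 12+3=15, 12+20=3, 12+25=8
a = 14: 14+3=17, 14+20=5, 14+25=10
a = 17: 17+3=20, 17+20=8, 17+25=13
A + B = {3, 5, 8, 10, 13, 15, 17, 20}, so |A + B| = 8.
Verify: 8 ≥ 5? Yes ✓.

CD lower bound = 5, actual |A + B| = 8.


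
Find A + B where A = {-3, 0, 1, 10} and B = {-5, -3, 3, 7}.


A + B = {a + b : a ∈ A, b ∈ B}.
Enumerate all |A|·|B| = 4·4 = 16 pairs (a, b) and collect distinct sums.
a = -3: -3+-5=-8, -3+-3=-6, -3+3=0, -3+7=4
a = 0: 0+-5=-5, 0+-3=-3, 0+3=3, 0+7=7
a = 1: 1+-5=-4, 1+-3=-2, 1+3=4, 1+7=8
a = 10: 10+-5=5, 10+-3=7, 10+3=13, 10+7=17
Collecting distinct sums: A + B = {-8, -6, -5, -4, -3, -2, 0, 3, 4, 5, 7, 8, 13, 17}
|A + B| = 14

A + B = {-8, -6, -5, -4, -3, -2, 0, 3, 4, 5, 7, 8, 13, 17}


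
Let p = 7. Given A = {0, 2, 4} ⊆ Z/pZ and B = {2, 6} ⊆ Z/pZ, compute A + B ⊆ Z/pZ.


Work in Z/7Z: reduce every sum a + b modulo 7.
Enumerate all 6 pairs:
a = 0: 0+2=2, 0+6=6
a = 2: 2+2=4, 2+6=1
a = 4: 4+2=6, 4+6=3
Distinct residues collected: {1, 2, 3, 4, 6}
|A + B| = 5 (out of 7 total residues).

A + B = {1, 2, 3, 4, 6}


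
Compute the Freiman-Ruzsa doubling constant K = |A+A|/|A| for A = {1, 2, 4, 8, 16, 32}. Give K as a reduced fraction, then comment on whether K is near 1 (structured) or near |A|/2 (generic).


|A| = 6.
Compute A + A by enumerating all 36 pairs.
A + A = {2, 3, 4, 5, 6, 8, 9, 10, 12, 16, 17, 18, 20, 24, 32, 33, 34, 36, 40, 48, 64}, so |A + A| = 21.
K = |A + A| / |A| = 21/6 = 7/2 ≈ 3.5000.
Reference: AP of size 6 gives K = 11/6 ≈ 1.8333; a fully generic set of size 6 gives K ≈ 3.5000.

|A| = 6, |A + A| = 21, K = 21/6 = 7/2.


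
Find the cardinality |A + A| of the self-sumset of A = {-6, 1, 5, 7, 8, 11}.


A + A = {a + a' : a, a' ∈ A}; |A| = 6.
General bounds: 2|A| - 1 ≤ |A + A| ≤ |A|(|A|+1)/2, i.e. 11 ≤ |A + A| ≤ 21.
Lower bound 2|A|-1 is attained iff A is an arithmetic progression.
Enumerate sums a + a' for a ≤ a' (symmetric, so this suffices):
a = -6: -6+-6=-12, -6+1=-5, -6+5=-1, -6+7=1, -6+8=2, -6+11=5
a = 1: 1+1=2, 1+5=6, 1+7=8, 1+8=9, 1+11=12
a = 5: 5+5=10, 5+7=12, 5+8=13, 5+11=16
a = 7: 7+7=14, 7+8=15, 7+11=18
a = 8: 8+8=16, 8+11=19
a = 11: 11+11=22
Distinct sums: {-12, -5, -1, 1, 2, 5, 6, 8, 9, 10, 12, 13, 14, 15, 16, 18, 19, 22}
|A + A| = 18

|A + A| = 18


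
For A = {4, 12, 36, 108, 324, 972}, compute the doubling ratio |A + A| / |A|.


|A| = 6.
Compute A + A by enumerating all 36 pairs.
A + A = {8, 16, 24, 40, 48, 72, 112, 120, 144, 216, 328, 336, 360, 432, 648, 976, 984, 1008, 1080, 1296, 1944}, so |A + A| = 21.
K = |A + A| / |A| = 21/6 = 7/2 ≈ 3.5000.
Reference: AP of size 6 gives K = 11/6 ≈ 1.8333; a fully generic set of size 6 gives K ≈ 3.5000.

|A| = 6, |A + A| = 21, K = 21/6 = 7/2.


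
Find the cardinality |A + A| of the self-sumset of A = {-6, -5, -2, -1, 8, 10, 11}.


A + A = {a + a' : a, a' ∈ A}; |A| = 7.
General bounds: 2|A| - 1 ≤ |A + A| ≤ |A|(|A|+1)/2, i.e. 13 ≤ |A + A| ≤ 28.
Lower bound 2|A|-1 is attained iff A is an arithmetic progression.
Enumerate sums a + a' for a ≤ a' (symmetric, so this suffices):
a = -6: -6+-6=-12, -6+-5=-11, -6+-2=-8, -6+-1=-7, -6+8=2, -6+10=4, -6+11=5
a = -5: -5+-5=-10, -5+-2=-7, -5+-1=-6, -5+8=3, -5+10=5, -5+11=6
a = -2: -2+-2=-4, -2+-1=-3, -2+8=6, -2+10=8, -2+11=9
a = -1: -1+-1=-2, -1+8=7, -1+10=9, -1+11=10
a = 8: 8+8=16, 8+10=18, 8+11=19
a = 10: 10+10=20, 10+11=21
a = 11: 11+11=22
Distinct sums: {-12, -11, -10, -8, -7, -6, -4, -3, -2, 2, 3, 4, 5, 6, 7, 8, 9, 10, 16, 18, 19, 20, 21, 22}
|A + A| = 24

|A + A| = 24


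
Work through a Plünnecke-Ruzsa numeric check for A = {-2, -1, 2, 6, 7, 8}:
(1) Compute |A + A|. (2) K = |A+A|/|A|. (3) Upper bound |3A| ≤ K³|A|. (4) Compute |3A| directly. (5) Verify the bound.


|A| = 6.
Step 1: Compute A + A by enumerating all 36 pairs.
A + A = {-4, -3, -2, 0, 1, 4, 5, 6, 7, 8, 9, 10, 12, 13, 14, 15, 16}, so |A + A| = 17.
Step 2: Doubling constant K = |A + A|/|A| = 17/6 = 17/6 ≈ 2.8333.
Step 3: Plünnecke-Ruzsa gives |3A| ≤ K³·|A| = (2.8333)³ · 6 ≈ 136.4722.
Step 4: Compute 3A = A + A + A directly by enumerating all triples (a,b,c) ∈ A³; |3A| = 30.
Step 5: Check 30 ≤ 136.4722? Yes ✓.

K = 17/6, Plünnecke-Ruzsa bound K³|A| ≈ 136.4722, |3A| = 30, inequality holds.


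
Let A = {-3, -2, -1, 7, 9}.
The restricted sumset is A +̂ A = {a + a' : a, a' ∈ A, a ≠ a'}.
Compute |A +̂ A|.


Restricted sumset: A +̂ A = {a + a' : a ∈ A, a' ∈ A, a ≠ a'}.
Equivalently, take A + A and drop any sum 2a that is achievable ONLY as a + a for a ∈ A (i.e. sums representable only with equal summands).
Enumerate pairs (a, a') with a < a' (symmetric, so each unordered pair gives one sum; this covers all a ≠ a'):
  -3 + -2 = -5
  -3 + -1 = -4
  -3 + 7 = 4
  -3 + 9 = 6
  -2 + -1 = -3
  -2 + 7 = 5
  -2 + 9 = 7
  -1 + 7 = 6
  -1 + 9 = 8
  7 + 9 = 16
Collected distinct sums: {-5, -4, -3, 4, 5, 6, 7, 8, 16}
|A +̂ A| = 9
(Reference bound: |A +̂ A| ≥ 2|A| - 3 for |A| ≥ 2, with |A| = 5 giving ≥ 7.)

|A +̂ A| = 9


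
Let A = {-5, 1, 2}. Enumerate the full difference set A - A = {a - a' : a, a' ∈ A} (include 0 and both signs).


A - A = {a - a' : a, a' ∈ A}.
Compute a - a' for each ordered pair (a, a'):
a = -5: -5--5=0, -5-1=-6, -5-2=-7
a = 1: 1--5=6, 1-1=0, 1-2=-1
a = 2: 2--5=7, 2-1=1, 2-2=0
Collecting distinct values (and noting 0 appears from a-a):
A - A = {-7, -6, -1, 0, 1, 6, 7}
|A - A| = 7

A - A = {-7, -6, -1, 0, 1, 6, 7}


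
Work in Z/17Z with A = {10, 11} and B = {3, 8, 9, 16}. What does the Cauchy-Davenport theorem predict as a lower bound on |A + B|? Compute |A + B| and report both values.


Cauchy-Davenport: |A + B| ≥ min(p, |A| + |B| - 1) for A, B nonempty in Z/pZ.
|A| = 2, |B| = 4, p = 17.
CD lower bound = min(17, 2 + 4 - 1) = min(17, 5) = 5.
Compute A + B mod 17 directly:
a = 10: 10+3=13, 10+8=1, 10+9=2, 10+16=9
a = 11: 11+3=14, 11+8=2, 11+9=3, 11+16=10
A + B = {1, 2, 3, 9, 10, 13, 14}, so |A + B| = 7.
Verify: 7 ≥ 5? Yes ✓.

CD lower bound = 5, actual |A + B| = 7.


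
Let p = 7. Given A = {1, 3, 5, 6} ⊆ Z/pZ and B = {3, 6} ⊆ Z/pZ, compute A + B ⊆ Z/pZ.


Work in Z/7Z: reduce every sum a + b modulo 7.
Enumerate all 8 pairs:
a = 1: 1+3=4, 1+6=0
a = 3: 3+3=6, 3+6=2
a = 5: 5+3=1, 5+6=4
a = 6: 6+3=2, 6+6=5
Distinct residues collected: {0, 1, 2, 4, 5, 6}
|A + B| = 6 (out of 7 total residues).

A + B = {0, 1, 2, 4, 5, 6}


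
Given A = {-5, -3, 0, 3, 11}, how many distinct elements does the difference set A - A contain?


A - A = {a - a' : a, a' ∈ A}; |A| = 5.
Bounds: 2|A|-1 ≤ |A - A| ≤ |A|² - |A| + 1, i.e. 9 ≤ |A - A| ≤ 21.
Note: 0 ∈ A - A always (from a - a). The set is symmetric: if d ∈ A - A then -d ∈ A - A.
Enumerate nonzero differences d = a - a' with a > a' (then include -d):
Positive differences: {2, 3, 5, 6, 8, 11, 14, 16}
Full difference set: {0} ∪ (positive diffs) ∪ (negative diffs).
|A - A| = 1 + 2·8 = 17 (matches direct enumeration: 17).

|A - A| = 17


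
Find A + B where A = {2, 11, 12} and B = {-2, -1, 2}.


A + B = {a + b : a ∈ A, b ∈ B}.
Enumerate all |A|·|B| = 3·3 = 9 pairs (a, b) and collect distinct sums.
a = 2: 2+-2=0, 2+-1=1, 2+2=4
a = 11: 11+-2=9, 11+-1=10, 11+2=13
a = 12: 12+-2=10, 12+-1=11, 12+2=14
Collecting distinct sums: A + B = {0, 1, 4, 9, 10, 11, 13, 14}
|A + B| = 8

A + B = {0, 1, 4, 9, 10, 11, 13, 14}


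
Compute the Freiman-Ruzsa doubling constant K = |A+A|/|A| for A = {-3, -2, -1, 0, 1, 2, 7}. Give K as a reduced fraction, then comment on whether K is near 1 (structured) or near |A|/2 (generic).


|A| = 7.
Compute A + A by enumerating all 49 pairs.
A + A = {-6, -5, -4, -3, -2, -1, 0, 1, 2, 3, 4, 5, 6, 7, 8, 9, 14}, so |A + A| = 17.
K = |A + A| / |A| = 17/7 (already in lowest terms) ≈ 2.4286.
Reference: AP of size 7 gives K = 13/7 ≈ 1.8571; a fully generic set of size 7 gives K ≈ 4.0000.

|A| = 7, |A + A| = 17, K = 17/7.


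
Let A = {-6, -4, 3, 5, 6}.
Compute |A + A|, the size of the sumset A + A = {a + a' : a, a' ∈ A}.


A + A = {a + a' : a, a' ∈ A}; |A| = 5.
General bounds: 2|A| - 1 ≤ |A + A| ≤ |A|(|A|+1)/2, i.e. 9 ≤ |A + A| ≤ 15.
Lower bound 2|A|-1 is attained iff A is an arithmetic progression.
Enumerate sums a + a' for a ≤ a' (symmetric, so this suffices):
a = -6: -6+-6=-12, -6+-4=-10, -6+3=-3, -6+5=-1, -6+6=0
a = -4: -4+-4=-8, -4+3=-1, -4+5=1, -4+6=2
a = 3: 3+3=6, 3+5=8, 3+6=9
a = 5: 5+5=10, 5+6=11
a = 6: 6+6=12
Distinct sums: {-12, -10, -8, -3, -1, 0, 1, 2, 6, 8, 9, 10, 11, 12}
|A + A| = 14

|A + A| = 14


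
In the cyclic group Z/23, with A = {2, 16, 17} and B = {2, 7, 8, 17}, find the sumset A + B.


Work in Z/23Z: reduce every sum a + b modulo 23.
Enumerate all 12 pairs:
a = 2: 2+2=4, 2+7=9, 2+8=10, 2+17=19
a = 16: 16+2=18, 16+7=0, 16+8=1, 16+17=10
a = 17: 17+2=19, 17+7=1, 17+8=2, 17+17=11
Distinct residues collected: {0, 1, 2, 4, 9, 10, 11, 18, 19}
|A + B| = 9 (out of 23 total residues).

A + B = {0, 1, 2, 4, 9, 10, 11, 18, 19}


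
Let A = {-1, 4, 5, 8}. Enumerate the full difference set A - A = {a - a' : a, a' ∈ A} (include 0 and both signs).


A - A = {a - a' : a, a' ∈ A}.
Compute a - a' for each ordered pair (a, a'):
a = -1: -1--1=0, -1-4=-5, -1-5=-6, -1-8=-9
a = 4: 4--1=5, 4-4=0, 4-5=-1, 4-8=-4
a = 5: 5--1=6, 5-4=1, 5-5=0, 5-8=-3
a = 8: 8--1=9, 8-4=4, 8-5=3, 8-8=0
Collecting distinct values (and noting 0 appears from a-a):
A - A = {-9, -6, -5, -4, -3, -1, 0, 1, 3, 4, 5, 6, 9}
|A - A| = 13

A - A = {-9, -6, -5, -4, -3, -1, 0, 1, 3, 4, 5, 6, 9}


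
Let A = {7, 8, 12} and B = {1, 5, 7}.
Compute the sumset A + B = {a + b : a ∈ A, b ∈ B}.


A + B = {a + b : a ∈ A, b ∈ B}.
Enumerate all |A|·|B| = 3·3 = 9 pairs (a, b) and collect distinct sums.
a = 7: 7+1=8, 7+5=12, 7+7=14
a = 8: 8+1=9, 8+5=13, 8+7=15
a = 12: 12+1=13, 12+5=17, 12+7=19
Collecting distinct sums: A + B = {8, 9, 12, 13, 14, 15, 17, 19}
|A + B| = 8

A + B = {8, 9, 12, 13, 14, 15, 17, 19}


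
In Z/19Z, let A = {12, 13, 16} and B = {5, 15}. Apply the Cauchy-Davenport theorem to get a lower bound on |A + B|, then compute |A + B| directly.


Cauchy-Davenport: |A + B| ≥ min(p, |A| + |B| - 1) for A, B nonempty in Z/pZ.
|A| = 3, |B| = 2, p = 19.
CD lower bound = min(19, 3 + 2 - 1) = min(19, 4) = 4.
Compute A + B mod 19 directly:
a = 12: 12+5=17, 12+15=8
a = 13: 13+5=18, 13+15=9
a = 16: 16+5=2, 16+15=12
A + B = {2, 8, 9, 12, 17, 18}, so |A + B| = 6.
Verify: 6 ≥ 4? Yes ✓.

CD lower bound = 4, actual |A + B| = 6.


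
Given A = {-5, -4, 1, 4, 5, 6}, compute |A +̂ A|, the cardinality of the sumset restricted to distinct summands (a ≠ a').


Restricted sumset: A +̂ A = {a + a' : a ∈ A, a' ∈ A, a ≠ a'}.
Equivalently, take A + A and drop any sum 2a that is achievable ONLY as a + a for a ∈ A (i.e. sums representable only with equal summands).
Enumerate pairs (a, a') with a < a' (symmetric, so each unordered pair gives one sum; this covers all a ≠ a'):
  -5 + -4 = -9
  -5 + 1 = -4
  -5 + 4 = -1
  -5 + 5 = 0
  -5 + 6 = 1
  -4 + 1 = -3
  -4 + 4 = 0
  -4 + 5 = 1
  -4 + 6 = 2
  1 + 4 = 5
  1 + 5 = 6
  1 + 6 = 7
  4 + 5 = 9
  4 + 6 = 10
  5 + 6 = 11
Collected distinct sums: {-9, -4, -3, -1, 0, 1, 2, 5, 6, 7, 9, 10, 11}
|A +̂ A| = 13
(Reference bound: |A +̂ A| ≥ 2|A| - 3 for |A| ≥ 2, with |A| = 6 giving ≥ 9.)

|A +̂ A| = 13


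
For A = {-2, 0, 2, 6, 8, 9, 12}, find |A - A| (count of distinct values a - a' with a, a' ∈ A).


A - A = {a - a' : a, a' ∈ A}; |A| = 7.
Bounds: 2|A|-1 ≤ |A - A| ≤ |A|² - |A| + 1, i.e. 13 ≤ |A - A| ≤ 43.
Note: 0 ∈ A - A always (from a - a). The set is symmetric: if d ∈ A - A then -d ∈ A - A.
Enumerate nonzero differences d = a - a' with a > a' (then include -d):
Positive differences: {1, 2, 3, 4, 6, 7, 8, 9, 10, 11, 12, 14}
Full difference set: {0} ∪ (positive diffs) ∪ (negative diffs).
|A - A| = 1 + 2·12 = 25 (matches direct enumeration: 25).

|A - A| = 25


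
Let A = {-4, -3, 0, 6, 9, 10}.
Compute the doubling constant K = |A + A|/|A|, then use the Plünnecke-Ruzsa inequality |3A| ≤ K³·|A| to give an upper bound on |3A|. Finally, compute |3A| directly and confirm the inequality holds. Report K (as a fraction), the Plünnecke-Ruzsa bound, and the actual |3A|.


|A| = 6.
Step 1: Compute A + A by enumerating all 36 pairs.
A + A = {-8, -7, -6, -4, -3, 0, 2, 3, 5, 6, 7, 9, 10, 12, 15, 16, 18, 19, 20}, so |A + A| = 19.
Step 2: Doubling constant K = |A + A|/|A| = 19/6 = 19/6 ≈ 3.1667.
Step 3: Plünnecke-Ruzsa gives |3A| ≤ K³·|A| = (3.1667)³ · 6 ≈ 190.5278.
Step 4: Compute 3A = A + A + A directly by enumerating all triples (a,b,c) ∈ A³; |3A| = 41.
Step 5: Check 41 ≤ 190.5278? Yes ✓.

K = 19/6, Plünnecke-Ruzsa bound K³|A| ≈ 190.5278, |3A| = 41, inequality holds.


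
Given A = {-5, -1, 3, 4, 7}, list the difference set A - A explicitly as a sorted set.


A - A = {a - a' : a, a' ∈ A}.
Compute a - a' for each ordered pair (a, a'):
a = -5: -5--5=0, -5--1=-4, -5-3=-8, -5-4=-9, -5-7=-12
a = -1: -1--5=4, -1--1=0, -1-3=-4, -1-4=-5, -1-7=-8
a = 3: 3--5=8, 3--1=4, 3-3=0, 3-4=-1, 3-7=-4
a = 4: 4--5=9, 4--1=5, 4-3=1, 4-4=0, 4-7=-3
a = 7: 7--5=12, 7--1=8, 7-3=4, 7-4=3, 7-7=0
Collecting distinct values (and noting 0 appears from a-a):
A - A = {-12, -9, -8, -5, -4, -3, -1, 0, 1, 3, 4, 5, 8, 9, 12}
|A - A| = 15

A - A = {-12, -9, -8, -5, -4, -3, -1, 0, 1, 3, 4, 5, 8, 9, 12}


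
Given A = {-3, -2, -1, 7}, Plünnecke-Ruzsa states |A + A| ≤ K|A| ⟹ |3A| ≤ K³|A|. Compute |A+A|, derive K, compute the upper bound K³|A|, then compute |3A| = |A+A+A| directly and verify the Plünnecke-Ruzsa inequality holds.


|A| = 4.
Step 1: Compute A + A by enumerating all 16 pairs.
A + A = {-6, -5, -4, -3, -2, 4, 5, 6, 14}, so |A + A| = 9.
Step 2: Doubling constant K = |A + A|/|A| = 9/4 = 9/4 ≈ 2.2500.
Step 3: Plünnecke-Ruzsa gives |3A| ≤ K³·|A| = (2.2500)³ · 4 ≈ 45.5625.
Step 4: Compute 3A = A + A + A directly by enumerating all triples (a,b,c) ∈ A³; |3A| = 16.
Step 5: Check 16 ≤ 45.5625? Yes ✓.

K = 9/4, Plünnecke-Ruzsa bound K³|A| ≈ 45.5625, |3A| = 16, inequality holds.


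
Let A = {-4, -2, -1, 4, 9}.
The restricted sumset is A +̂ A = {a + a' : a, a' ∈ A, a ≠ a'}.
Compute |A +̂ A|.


Restricted sumset: A +̂ A = {a + a' : a ∈ A, a' ∈ A, a ≠ a'}.
Equivalently, take A + A and drop any sum 2a that is achievable ONLY as a + a for a ∈ A (i.e. sums representable only with equal summands).
Enumerate pairs (a, a') with a < a' (symmetric, so each unordered pair gives one sum; this covers all a ≠ a'):
  -4 + -2 = -6
  -4 + -1 = -5
  -4 + 4 = 0
  -4 + 9 = 5
  -2 + -1 = -3
  -2 + 4 = 2
  -2 + 9 = 7
  -1 + 4 = 3
  -1 + 9 = 8
  4 + 9 = 13
Collected distinct sums: {-6, -5, -3, 0, 2, 3, 5, 7, 8, 13}
|A +̂ A| = 10
(Reference bound: |A +̂ A| ≥ 2|A| - 3 for |A| ≥ 2, with |A| = 5 giving ≥ 7.)

|A +̂ A| = 10


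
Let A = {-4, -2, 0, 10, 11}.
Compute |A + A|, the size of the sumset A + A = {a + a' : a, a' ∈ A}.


A + A = {a + a' : a, a' ∈ A}; |A| = 5.
General bounds: 2|A| - 1 ≤ |A + A| ≤ |A|(|A|+1)/2, i.e. 9 ≤ |A + A| ≤ 15.
Lower bound 2|A|-1 is attained iff A is an arithmetic progression.
Enumerate sums a + a' for a ≤ a' (symmetric, so this suffices):
a = -4: -4+-4=-8, -4+-2=-6, -4+0=-4, -4+10=6, -4+11=7
a = -2: -2+-2=-4, -2+0=-2, -2+10=8, -2+11=9
a = 0: 0+0=0, 0+10=10, 0+11=11
a = 10: 10+10=20, 10+11=21
a = 11: 11+11=22
Distinct sums: {-8, -6, -4, -2, 0, 6, 7, 8, 9, 10, 11, 20, 21, 22}
|A + A| = 14

|A + A| = 14


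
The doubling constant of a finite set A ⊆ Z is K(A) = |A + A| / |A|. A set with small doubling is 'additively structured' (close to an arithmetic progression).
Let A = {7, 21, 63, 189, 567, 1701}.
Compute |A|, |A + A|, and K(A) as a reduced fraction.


|A| = 6.
Compute A + A by enumerating all 36 pairs.
A + A = {14, 28, 42, 70, 84, 126, 196, 210, 252, 378, 574, 588, 630, 756, 1134, 1708, 1722, 1764, 1890, 2268, 3402}, so |A + A| = 21.
K = |A + A| / |A| = 21/6 = 7/2 ≈ 3.5000.
Reference: AP of size 6 gives K = 11/6 ≈ 1.8333; a fully generic set of size 6 gives K ≈ 3.5000.

|A| = 6, |A + A| = 21, K = 21/6 = 7/2.


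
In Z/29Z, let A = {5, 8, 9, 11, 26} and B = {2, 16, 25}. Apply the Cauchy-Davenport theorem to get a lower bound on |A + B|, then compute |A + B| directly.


Cauchy-Davenport: |A + B| ≥ min(p, |A| + |B| - 1) for A, B nonempty in Z/pZ.
|A| = 5, |B| = 3, p = 29.
CD lower bound = min(29, 5 + 3 - 1) = min(29, 7) = 7.
Compute A + B mod 29 directly:
a = 5: 5+2=7, 5+16=21, 5+25=1
a = 8: 8+2=10, 8+16=24, 8+25=4
a = 9: 9+2=11, 9+16=25, 9+25=5
a = 11: 11+2=13, 11+16=27, 11+25=7
a = 26: 26+2=28, 26+16=13, 26+25=22
A + B = {1, 4, 5, 7, 10, 11, 13, 21, 22, 24, 25, 27, 28}, so |A + B| = 13.
Verify: 13 ≥ 7? Yes ✓.

CD lower bound = 7, actual |A + B| = 13.


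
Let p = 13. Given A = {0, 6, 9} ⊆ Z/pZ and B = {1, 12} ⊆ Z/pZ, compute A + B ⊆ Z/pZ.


Work in Z/13Z: reduce every sum a + b modulo 13.
Enumerate all 6 pairs:
a = 0: 0+1=1, 0+12=12
a = 6: 6+1=7, 6+12=5
a = 9: 9+1=10, 9+12=8
Distinct residues collected: {1, 5, 7, 8, 10, 12}
|A + B| = 6 (out of 13 total residues).

A + B = {1, 5, 7, 8, 10, 12}


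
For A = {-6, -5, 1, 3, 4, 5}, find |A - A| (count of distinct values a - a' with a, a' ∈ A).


A - A = {a - a' : a, a' ∈ A}; |A| = 6.
Bounds: 2|A|-1 ≤ |A - A| ≤ |A|² - |A| + 1, i.e. 11 ≤ |A - A| ≤ 31.
Note: 0 ∈ A - A always (from a - a). The set is symmetric: if d ∈ A - A then -d ∈ A - A.
Enumerate nonzero differences d = a - a' with a > a' (then include -d):
Positive differences: {1, 2, 3, 4, 6, 7, 8, 9, 10, 11}
Full difference set: {0} ∪ (positive diffs) ∪ (negative diffs).
|A - A| = 1 + 2·10 = 21 (matches direct enumeration: 21).

|A - A| = 21


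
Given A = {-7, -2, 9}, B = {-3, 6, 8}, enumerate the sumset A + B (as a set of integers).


A + B = {a + b : a ∈ A, b ∈ B}.
Enumerate all |A|·|B| = 3·3 = 9 pairs (a, b) and collect distinct sums.
a = -7: -7+-3=-10, -7+6=-1, -7+8=1
a = -2: -2+-3=-5, -2+6=4, -2+8=6
a = 9: 9+-3=6, 9+6=15, 9+8=17
Collecting distinct sums: A + B = {-10, -5, -1, 1, 4, 6, 15, 17}
|A + B| = 8

A + B = {-10, -5, -1, 1, 4, 6, 15, 17}


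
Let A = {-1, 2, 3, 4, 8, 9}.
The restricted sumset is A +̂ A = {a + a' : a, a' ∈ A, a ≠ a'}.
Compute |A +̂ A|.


Restricted sumset: A +̂ A = {a + a' : a ∈ A, a' ∈ A, a ≠ a'}.
Equivalently, take A + A and drop any sum 2a that is achievable ONLY as a + a for a ∈ A (i.e. sums representable only with equal summands).
Enumerate pairs (a, a') with a < a' (symmetric, so each unordered pair gives one sum; this covers all a ≠ a'):
  -1 + 2 = 1
  -1 + 3 = 2
  -1 + 4 = 3
  -1 + 8 = 7
  -1 + 9 = 8
  2 + 3 = 5
  2 + 4 = 6
  2 + 8 = 10
  2 + 9 = 11
  3 + 4 = 7
  3 + 8 = 11
  3 + 9 = 12
  4 + 8 = 12
  4 + 9 = 13
  8 + 9 = 17
Collected distinct sums: {1, 2, 3, 5, 6, 7, 8, 10, 11, 12, 13, 17}
|A +̂ A| = 12
(Reference bound: |A +̂ A| ≥ 2|A| - 3 for |A| ≥ 2, with |A| = 6 giving ≥ 9.)

|A +̂ A| = 12


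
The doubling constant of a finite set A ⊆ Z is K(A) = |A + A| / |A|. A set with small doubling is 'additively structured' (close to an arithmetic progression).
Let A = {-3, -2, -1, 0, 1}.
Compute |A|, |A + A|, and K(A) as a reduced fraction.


|A| = 5.
Compute A + A by enumerating all 25 pairs.
A + A = {-6, -5, -4, -3, -2, -1, 0, 1, 2}, so |A + A| = 9.
K = |A + A| / |A| = 9/5 (already in lowest terms) ≈ 1.8000.
Reference: AP of size 5 gives K = 9/5 ≈ 1.8000; a fully generic set of size 5 gives K ≈ 3.0000.

|A| = 5, |A + A| = 9, K = 9/5.


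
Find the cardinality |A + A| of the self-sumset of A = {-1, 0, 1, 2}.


A + A = {a + a' : a, a' ∈ A}; |A| = 4.
General bounds: 2|A| - 1 ≤ |A + A| ≤ |A|(|A|+1)/2, i.e. 7 ≤ |A + A| ≤ 10.
Lower bound 2|A|-1 is attained iff A is an arithmetic progression.
Enumerate sums a + a' for a ≤ a' (symmetric, so this suffices):
a = -1: -1+-1=-2, -1+0=-1, -1+1=0, -1+2=1
a = 0: 0+0=0, 0+1=1, 0+2=2
a = 1: 1+1=2, 1+2=3
a = 2: 2+2=4
Distinct sums: {-2, -1, 0, 1, 2, 3, 4}
|A + A| = 7

|A + A| = 7


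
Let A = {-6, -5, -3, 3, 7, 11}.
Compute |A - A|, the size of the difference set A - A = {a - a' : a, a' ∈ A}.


A - A = {a - a' : a, a' ∈ A}; |A| = 6.
Bounds: 2|A|-1 ≤ |A - A| ≤ |A|² - |A| + 1, i.e. 11 ≤ |A - A| ≤ 31.
Note: 0 ∈ A - A always (from a - a). The set is symmetric: if d ∈ A - A then -d ∈ A - A.
Enumerate nonzero differences d = a - a' with a > a' (then include -d):
Positive differences: {1, 2, 3, 4, 6, 8, 9, 10, 12, 13, 14, 16, 17}
Full difference set: {0} ∪ (positive diffs) ∪ (negative diffs).
|A - A| = 1 + 2·13 = 27 (matches direct enumeration: 27).

|A - A| = 27


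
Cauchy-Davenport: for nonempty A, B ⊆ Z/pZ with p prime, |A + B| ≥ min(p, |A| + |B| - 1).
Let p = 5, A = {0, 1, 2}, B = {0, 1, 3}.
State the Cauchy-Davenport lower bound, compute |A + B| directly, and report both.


Cauchy-Davenport: |A + B| ≥ min(p, |A| + |B| - 1) for A, B nonempty in Z/pZ.
|A| = 3, |B| = 3, p = 5.
CD lower bound = min(5, 3 + 3 - 1) = min(5, 5) = 5.
Compute A + B mod 5 directly:
a = 0: 0+0=0, 0+1=1, 0+3=3
a = 1: 1+0=1, 1+1=2, 1+3=4
a = 2: 2+0=2, 2+1=3, 2+3=0
A + B = {0, 1, 2, 3, 4}, so |A + B| = 5.
Verify: 5 ≥ 5? Yes ✓.

CD lower bound = 5, actual |A + B| = 5.


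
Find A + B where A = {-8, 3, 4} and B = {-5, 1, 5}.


A + B = {a + b : a ∈ A, b ∈ B}.
Enumerate all |A|·|B| = 3·3 = 9 pairs (a, b) and collect distinct sums.
a = -8: -8+-5=-13, -8+1=-7, -8+5=-3
a = 3: 3+-5=-2, 3+1=4, 3+5=8
a = 4: 4+-5=-1, 4+1=5, 4+5=9
Collecting distinct sums: A + B = {-13, -7, -3, -2, -1, 4, 5, 8, 9}
|A + B| = 9

A + B = {-13, -7, -3, -2, -1, 4, 5, 8, 9}


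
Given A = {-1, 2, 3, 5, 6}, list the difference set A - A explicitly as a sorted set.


A - A = {a - a' : a, a' ∈ A}.
Compute a - a' for each ordered pair (a, a'):
a = -1: -1--1=0, -1-2=-3, -1-3=-4, -1-5=-6, -1-6=-7
a = 2: 2--1=3, 2-2=0, 2-3=-1, 2-5=-3, 2-6=-4
a = 3: 3--1=4, 3-2=1, 3-3=0, 3-5=-2, 3-6=-3
a = 5: 5--1=6, 5-2=3, 5-3=2, 5-5=0, 5-6=-1
a = 6: 6--1=7, 6-2=4, 6-3=3, 6-5=1, 6-6=0
Collecting distinct values (and noting 0 appears from a-a):
A - A = {-7, -6, -4, -3, -2, -1, 0, 1, 2, 3, 4, 6, 7}
|A - A| = 13

A - A = {-7, -6, -4, -3, -2, -1, 0, 1, 2, 3, 4, 6, 7}


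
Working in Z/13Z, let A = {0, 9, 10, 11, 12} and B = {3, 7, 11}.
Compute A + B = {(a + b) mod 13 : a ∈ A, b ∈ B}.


Work in Z/13Z: reduce every sum a + b modulo 13.
Enumerate all 15 pairs:
a = 0: 0+3=3, 0+7=7, 0+11=11
a = 9: 9+3=12, 9+7=3, 9+11=7
a = 10: 10+3=0, 10+7=4, 10+11=8
a = 11: 11+3=1, 11+7=5, 11+11=9
a = 12: 12+3=2, 12+7=6, 12+11=10
Distinct residues collected: {0, 1, 2, 3, 4, 5, 6, 7, 8, 9, 10, 11, 12}
|A + B| = 13 (out of 13 total residues).

A + B = {0, 1, 2, 3, 4, 5, 6, 7, 8, 9, 10, 11, 12}


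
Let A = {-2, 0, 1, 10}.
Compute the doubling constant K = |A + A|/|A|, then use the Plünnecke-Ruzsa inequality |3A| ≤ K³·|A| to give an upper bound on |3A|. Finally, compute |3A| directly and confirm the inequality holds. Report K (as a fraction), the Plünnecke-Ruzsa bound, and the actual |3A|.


|A| = 4.
Step 1: Compute A + A by enumerating all 16 pairs.
A + A = {-4, -2, -1, 0, 1, 2, 8, 10, 11, 20}, so |A + A| = 10.
Step 2: Doubling constant K = |A + A|/|A| = 10/4 = 10/4 ≈ 2.5000.
Step 3: Plünnecke-Ruzsa gives |3A| ≤ K³·|A| = (2.5000)³ · 4 ≈ 62.5000.
Step 4: Compute 3A = A + A + A directly by enumerating all triples (a,b,c) ∈ A³; |3A| = 19.
Step 5: Check 19 ≤ 62.5000? Yes ✓.

K = 10/4, Plünnecke-Ruzsa bound K³|A| ≈ 62.5000, |3A| = 19, inequality holds.


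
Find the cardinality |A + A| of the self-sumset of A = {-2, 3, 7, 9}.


A + A = {a + a' : a, a' ∈ A}; |A| = 4.
General bounds: 2|A| - 1 ≤ |A + A| ≤ |A|(|A|+1)/2, i.e. 7 ≤ |A + A| ≤ 10.
Lower bound 2|A|-1 is attained iff A is an arithmetic progression.
Enumerate sums a + a' for a ≤ a' (symmetric, so this suffices):
a = -2: -2+-2=-4, -2+3=1, -2+7=5, -2+9=7
a = 3: 3+3=6, 3+7=10, 3+9=12
a = 7: 7+7=14, 7+9=16
a = 9: 9+9=18
Distinct sums: {-4, 1, 5, 6, 7, 10, 12, 14, 16, 18}
|A + A| = 10

|A + A| = 10


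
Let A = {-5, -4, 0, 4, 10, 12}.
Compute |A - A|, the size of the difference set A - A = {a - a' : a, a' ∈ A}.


A - A = {a - a' : a, a' ∈ A}; |A| = 6.
Bounds: 2|A|-1 ≤ |A - A| ≤ |A|² - |A| + 1, i.e. 11 ≤ |A - A| ≤ 31.
Note: 0 ∈ A - A always (from a - a). The set is symmetric: if d ∈ A - A then -d ∈ A - A.
Enumerate nonzero differences d = a - a' with a > a' (then include -d):
Positive differences: {1, 2, 4, 5, 6, 8, 9, 10, 12, 14, 15, 16, 17}
Full difference set: {0} ∪ (positive diffs) ∪ (negative diffs).
|A - A| = 1 + 2·13 = 27 (matches direct enumeration: 27).

|A - A| = 27


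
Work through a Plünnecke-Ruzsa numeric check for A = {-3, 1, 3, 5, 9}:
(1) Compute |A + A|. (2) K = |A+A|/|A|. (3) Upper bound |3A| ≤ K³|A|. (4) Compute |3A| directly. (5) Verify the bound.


|A| = 5.
Step 1: Compute A + A by enumerating all 25 pairs.
A + A = {-6, -2, 0, 2, 4, 6, 8, 10, 12, 14, 18}, so |A + A| = 11.
Step 2: Doubling constant K = |A + A|/|A| = 11/5 = 11/5 ≈ 2.2000.
Step 3: Plünnecke-Ruzsa gives |3A| ≤ K³·|A| = (2.2000)³ · 5 ≈ 53.2400.
Step 4: Compute 3A = A + A + A directly by enumerating all triples (a,b,c) ∈ A³; |3A| = 17.
Step 5: Check 17 ≤ 53.2400? Yes ✓.

K = 11/5, Plünnecke-Ruzsa bound K³|A| ≈ 53.2400, |3A| = 17, inequality holds.


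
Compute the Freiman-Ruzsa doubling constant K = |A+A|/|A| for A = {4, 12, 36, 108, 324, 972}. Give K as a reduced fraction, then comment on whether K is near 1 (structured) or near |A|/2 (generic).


|A| = 6.
Compute A + A by enumerating all 36 pairs.
A + A = {8, 16, 24, 40, 48, 72, 112, 120, 144, 216, 328, 336, 360, 432, 648, 976, 984, 1008, 1080, 1296, 1944}, so |A + A| = 21.
K = |A + A| / |A| = 21/6 = 7/2 ≈ 3.5000.
Reference: AP of size 6 gives K = 11/6 ≈ 1.8333; a fully generic set of size 6 gives K ≈ 3.5000.

|A| = 6, |A + A| = 21, K = 21/6 = 7/2.


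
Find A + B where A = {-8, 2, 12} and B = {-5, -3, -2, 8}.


A + B = {a + b : a ∈ A, b ∈ B}.
Enumerate all |A|·|B| = 3·4 = 12 pairs (a, b) and collect distinct sums.
a = -8: -8+-5=-13, -8+-3=-11, -8+-2=-10, -8+8=0
a = 2: 2+-5=-3, 2+-3=-1, 2+-2=0, 2+8=10
a = 12: 12+-5=7, 12+-3=9, 12+-2=10, 12+8=20
Collecting distinct sums: A + B = {-13, -11, -10, -3, -1, 0, 7, 9, 10, 20}
|A + B| = 10

A + B = {-13, -11, -10, -3, -1, 0, 7, 9, 10, 20}


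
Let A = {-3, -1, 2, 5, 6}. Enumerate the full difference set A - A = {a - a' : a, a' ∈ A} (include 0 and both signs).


A - A = {a - a' : a, a' ∈ A}.
Compute a - a' for each ordered pair (a, a'):
a = -3: -3--3=0, -3--1=-2, -3-2=-5, -3-5=-8, -3-6=-9
a = -1: -1--3=2, -1--1=0, -1-2=-3, -1-5=-6, -1-6=-7
a = 2: 2--3=5, 2--1=3, 2-2=0, 2-5=-3, 2-6=-4
a = 5: 5--3=8, 5--1=6, 5-2=3, 5-5=0, 5-6=-1
a = 6: 6--3=9, 6--1=7, 6-2=4, 6-5=1, 6-6=0
Collecting distinct values (and noting 0 appears from a-a):
A - A = {-9, -8, -7, -6, -5, -4, -3, -2, -1, 0, 1, 2, 3, 4, 5, 6, 7, 8, 9}
|A - A| = 19

A - A = {-9, -8, -7, -6, -5, -4, -3, -2, -1, 0, 1, 2, 3, 4, 5, 6, 7, 8, 9}


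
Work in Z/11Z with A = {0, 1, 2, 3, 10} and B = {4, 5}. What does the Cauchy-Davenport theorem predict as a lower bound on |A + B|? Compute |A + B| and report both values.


Cauchy-Davenport: |A + B| ≥ min(p, |A| + |B| - 1) for A, B nonempty in Z/pZ.
|A| = 5, |B| = 2, p = 11.
CD lower bound = min(11, 5 + 2 - 1) = min(11, 6) = 6.
Compute A + B mod 11 directly:
a = 0: 0+4=4, 0+5=5
a = 1: 1+4=5, 1+5=6
a = 2: 2+4=6, 2+5=7
a = 3: 3+4=7, 3+5=8
a = 10: 10+4=3, 10+5=4
A + B = {3, 4, 5, 6, 7, 8}, so |A + B| = 6.
Verify: 6 ≥ 6? Yes ✓.

CD lower bound = 6, actual |A + B| = 6.


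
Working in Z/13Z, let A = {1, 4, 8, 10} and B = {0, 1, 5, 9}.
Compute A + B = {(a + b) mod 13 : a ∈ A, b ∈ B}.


Work in Z/13Z: reduce every sum a + b modulo 13.
Enumerate all 16 pairs:
a = 1: 1+0=1, 1+1=2, 1+5=6, 1+9=10
a = 4: 4+0=4, 4+1=5, 4+5=9, 4+9=0
a = 8: 8+0=8, 8+1=9, 8+5=0, 8+9=4
a = 10: 10+0=10, 10+1=11, 10+5=2, 10+9=6
Distinct residues collected: {0, 1, 2, 4, 5, 6, 8, 9, 10, 11}
|A + B| = 10 (out of 13 total residues).

A + B = {0, 1, 2, 4, 5, 6, 8, 9, 10, 11}


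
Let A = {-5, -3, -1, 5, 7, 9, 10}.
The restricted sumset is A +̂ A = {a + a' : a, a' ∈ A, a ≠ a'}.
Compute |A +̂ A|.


Restricted sumset: A +̂ A = {a + a' : a ∈ A, a' ∈ A, a ≠ a'}.
Equivalently, take A + A and drop any sum 2a that is achievable ONLY as a + a for a ∈ A (i.e. sums representable only with equal summands).
Enumerate pairs (a, a') with a < a' (symmetric, so each unordered pair gives one sum; this covers all a ≠ a'):
  -5 + -3 = -8
  -5 + -1 = -6
  -5 + 5 = 0
  -5 + 7 = 2
  -5 + 9 = 4
  -5 + 10 = 5
  -3 + -1 = -4
  -3 + 5 = 2
  -3 + 7 = 4
  -3 + 9 = 6
  -3 + 10 = 7
  -1 + 5 = 4
  -1 + 7 = 6
  -1 + 9 = 8
  -1 + 10 = 9
  5 + 7 = 12
  5 + 9 = 14
  5 + 10 = 15
  7 + 9 = 16
  7 + 10 = 17
  9 + 10 = 19
Collected distinct sums: {-8, -6, -4, 0, 2, 4, 5, 6, 7, 8, 9, 12, 14, 15, 16, 17, 19}
|A +̂ A| = 17
(Reference bound: |A +̂ A| ≥ 2|A| - 3 for |A| ≥ 2, with |A| = 7 giving ≥ 11.)

|A +̂ A| = 17


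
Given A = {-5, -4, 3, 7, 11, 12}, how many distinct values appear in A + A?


A + A = {a + a' : a, a' ∈ A}; |A| = 6.
General bounds: 2|A| - 1 ≤ |A + A| ≤ |A|(|A|+1)/2, i.e. 11 ≤ |A + A| ≤ 21.
Lower bound 2|A|-1 is attained iff A is an arithmetic progression.
Enumerate sums a + a' for a ≤ a' (symmetric, so this suffices):
a = -5: -5+-5=-10, -5+-4=-9, -5+3=-2, -5+7=2, -5+11=6, -5+12=7
a = -4: -4+-4=-8, -4+3=-1, -4+7=3, -4+11=7, -4+12=8
a = 3: 3+3=6, 3+7=10, 3+11=14, 3+12=15
a = 7: 7+7=14, 7+11=18, 7+12=19
a = 11: 11+11=22, 11+12=23
a = 12: 12+12=24
Distinct sums: {-10, -9, -8, -2, -1, 2, 3, 6, 7, 8, 10, 14, 15, 18, 19, 22, 23, 24}
|A + A| = 18

|A + A| = 18
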